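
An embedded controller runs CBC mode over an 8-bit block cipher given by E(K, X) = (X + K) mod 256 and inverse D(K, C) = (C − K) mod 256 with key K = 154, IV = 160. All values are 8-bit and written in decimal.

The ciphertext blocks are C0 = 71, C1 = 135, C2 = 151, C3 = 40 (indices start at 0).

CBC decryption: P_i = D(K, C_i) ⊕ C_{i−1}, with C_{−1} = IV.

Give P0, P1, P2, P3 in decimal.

P0 = 13, P1 = 170, P2 = 122, P3 = 25

P0: D(K, 71) = 173; 173 ⊕ 160 = 13.
P1: D(K, 135) = 237; 237 ⊕ 71 = 170.
P2: D(K, 151) = 253; 253 ⊕ 135 = 122.
P3: D(K, 40) = 142; 142 ⊕ 151 = 25.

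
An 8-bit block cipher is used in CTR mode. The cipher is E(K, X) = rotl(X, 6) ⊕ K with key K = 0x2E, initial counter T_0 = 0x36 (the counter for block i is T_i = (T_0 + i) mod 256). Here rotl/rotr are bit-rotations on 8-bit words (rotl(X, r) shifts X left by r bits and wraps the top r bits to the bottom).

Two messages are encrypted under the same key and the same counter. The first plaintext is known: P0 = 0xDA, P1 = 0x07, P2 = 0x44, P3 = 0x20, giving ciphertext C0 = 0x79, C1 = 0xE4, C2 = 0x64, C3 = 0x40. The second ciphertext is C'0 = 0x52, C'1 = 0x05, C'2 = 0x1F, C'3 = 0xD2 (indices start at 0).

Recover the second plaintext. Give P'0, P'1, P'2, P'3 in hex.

P'0 = 0xF1, P'1 = 0xE6, P'2 = 0x3F, P'3 = 0xB2

In CTR with a reused counter, both messages share the same keystream S_i, so C_i ⊕ C'_i = P_i ⊕ P'_i and thus P'_i = P_i ⊕ C_i ⊕ C'_i.
P'0: 0xDA ⊕ 0x79 ⊕ 0x52 = 0xF1.
P'1: 0x07 ⊕ 0xE4 ⊕ 0x05 = 0xE6.
P'2: 0x44 ⊕ 0x64 ⊕ 0x1F = 0x3F.
P'3: 0x20 ⊕ 0x40 ⊕ 0xD2 = 0xB2.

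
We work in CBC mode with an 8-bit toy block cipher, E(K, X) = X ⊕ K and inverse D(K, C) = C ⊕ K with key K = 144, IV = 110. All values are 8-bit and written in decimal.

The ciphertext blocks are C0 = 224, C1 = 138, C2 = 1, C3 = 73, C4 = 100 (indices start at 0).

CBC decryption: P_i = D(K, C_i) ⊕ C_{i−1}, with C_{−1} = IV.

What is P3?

P3 = 216

P3: D(K, 73) = 217; 217 ⊕ 1 = 216.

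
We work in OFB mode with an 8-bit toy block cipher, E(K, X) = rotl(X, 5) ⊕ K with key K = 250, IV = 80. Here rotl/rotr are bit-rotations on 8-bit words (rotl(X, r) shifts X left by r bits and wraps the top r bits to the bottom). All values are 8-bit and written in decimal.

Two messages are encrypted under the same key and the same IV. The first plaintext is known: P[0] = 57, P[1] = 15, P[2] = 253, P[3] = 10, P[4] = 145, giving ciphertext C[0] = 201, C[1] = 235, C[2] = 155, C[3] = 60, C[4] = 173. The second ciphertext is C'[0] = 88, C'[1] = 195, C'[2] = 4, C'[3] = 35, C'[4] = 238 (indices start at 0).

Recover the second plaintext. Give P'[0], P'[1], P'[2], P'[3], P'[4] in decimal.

In OFB with a reused IV, both messages share the same keystream S_i, so C_i ⊕ C'_i = P_i ⊕ P'_i and thus P'_i = P_i ⊕ C_i ⊕ C'_i.
P'[0]: 57 ⊕ 201 ⊕ 88 = 168.
P'[1]: 15 ⊕ 235 ⊕ 195 = 39.
P'[2]: 253 ⊕ 155 ⊕ 4 = 98.
P'[3]: 10 ⊕ 60 ⊕ 35 = 21.
P'[4]: 145 ⊕ 173 ⊕ 238 = 210.

P'[0] = 168, P'[1] = 39, P'[2] = 98, P'[3] = 21, P'[4] = 210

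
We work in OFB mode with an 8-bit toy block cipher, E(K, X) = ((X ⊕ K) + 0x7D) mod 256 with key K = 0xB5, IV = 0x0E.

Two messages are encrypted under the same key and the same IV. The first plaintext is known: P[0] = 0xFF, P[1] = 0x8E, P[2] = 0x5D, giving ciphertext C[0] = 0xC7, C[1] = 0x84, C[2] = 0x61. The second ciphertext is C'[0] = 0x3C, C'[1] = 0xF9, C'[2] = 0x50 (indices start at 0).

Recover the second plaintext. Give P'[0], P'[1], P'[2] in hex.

In OFB with a reused IV, both messages share the same keystream S_i, so C_i ⊕ C'_i = P_i ⊕ P'_i and thus P'_i = P_i ⊕ C_i ⊕ C'_i.
P'[0]: 0xFF ⊕ 0xC7 ⊕ 0x3C = 0x04.
P'[1]: 0x8E ⊕ 0x84 ⊕ 0xF9 = 0xF3.
P'[2]: 0x5D ⊕ 0x61 ⊕ 0x50 = 0x6C.

P'[0] = 0x04, P'[1] = 0xF3, P'[2] = 0x6C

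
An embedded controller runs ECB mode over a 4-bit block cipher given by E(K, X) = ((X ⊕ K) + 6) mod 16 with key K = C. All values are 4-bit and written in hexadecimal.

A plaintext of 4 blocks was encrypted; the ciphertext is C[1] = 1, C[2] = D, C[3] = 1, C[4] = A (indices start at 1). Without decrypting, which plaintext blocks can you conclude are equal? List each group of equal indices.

P[1] = P[3]

ECB encrypts each block independently with the same key, so equal ciphertext blocks imply equal plaintext blocks.
C[1] = C[3] = 1, so P[1] = P[3].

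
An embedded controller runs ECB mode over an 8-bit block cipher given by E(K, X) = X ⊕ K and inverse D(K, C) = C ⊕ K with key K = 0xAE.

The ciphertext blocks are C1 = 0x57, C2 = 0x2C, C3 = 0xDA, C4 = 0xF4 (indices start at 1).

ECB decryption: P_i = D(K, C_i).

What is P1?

P1: D(K, 0x57) = 0xF9.

P1 = 0xF9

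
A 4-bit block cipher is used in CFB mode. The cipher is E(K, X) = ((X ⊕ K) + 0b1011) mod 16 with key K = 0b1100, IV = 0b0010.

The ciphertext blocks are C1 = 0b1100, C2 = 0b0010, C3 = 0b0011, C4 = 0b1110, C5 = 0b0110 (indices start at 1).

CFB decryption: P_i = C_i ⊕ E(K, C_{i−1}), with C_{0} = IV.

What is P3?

P3 = 0b1010

P3: E(K, 0b0010) = 0b1001; 0b0011 ⊕ 0b1001 = 0b1010.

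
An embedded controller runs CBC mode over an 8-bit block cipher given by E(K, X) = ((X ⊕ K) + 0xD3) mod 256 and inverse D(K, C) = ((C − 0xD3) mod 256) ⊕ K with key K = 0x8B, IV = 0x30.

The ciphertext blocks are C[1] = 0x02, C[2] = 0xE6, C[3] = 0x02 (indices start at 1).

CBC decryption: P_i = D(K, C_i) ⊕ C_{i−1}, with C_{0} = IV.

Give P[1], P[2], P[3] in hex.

P[1]: D(K, 0x02) = 0xA4; 0xA4 ⊕ 0x30 = 0x94.
P[2]: D(K, 0xE6) = 0x98; 0x98 ⊕ 0x02 = 0x9A.
P[3]: D(K, 0x02) = 0xA4; 0xA4 ⊕ 0xE6 = 0x42.

P[1] = 0x94, P[2] = 0x9A, P[3] = 0x42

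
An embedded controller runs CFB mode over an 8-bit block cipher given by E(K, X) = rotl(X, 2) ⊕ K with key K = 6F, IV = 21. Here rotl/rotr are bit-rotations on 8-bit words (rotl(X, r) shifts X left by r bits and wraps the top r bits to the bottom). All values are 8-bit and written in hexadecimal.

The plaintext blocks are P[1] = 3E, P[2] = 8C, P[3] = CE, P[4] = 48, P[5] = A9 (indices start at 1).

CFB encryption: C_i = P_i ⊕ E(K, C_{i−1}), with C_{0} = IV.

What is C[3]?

C[1]: E(K, 21) = EB; 3E ⊕ EB = D5.
C[2]: E(K, D5) = 38; 8C ⊕ 38 = B4.
C[3]: E(K, B4) = BD; CE ⊕ BD = 73.

C[3] = 73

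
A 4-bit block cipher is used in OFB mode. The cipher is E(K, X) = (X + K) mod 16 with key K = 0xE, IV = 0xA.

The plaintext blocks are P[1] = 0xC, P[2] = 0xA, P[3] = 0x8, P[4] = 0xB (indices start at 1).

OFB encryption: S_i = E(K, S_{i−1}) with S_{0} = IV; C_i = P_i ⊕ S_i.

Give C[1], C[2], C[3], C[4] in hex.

C[1] = 0x4, C[2] = 0xC, C[3] = 0xC, C[4] = 0x9

C[1]: S = E(K, 0xA) = 0x8; 0xC ⊕ 0x8 = 0x4.
C[2]: S = E(K, 0x8) = 0x6; 0xA ⊕ 0x6 = 0xC.
C[3]: S = E(K, 0x6) = 0x4; 0x8 ⊕ 0x4 = 0xC.
C[4]: S = E(K, 0x4) = 0x2; 0xB ⊕ 0x2 = 0x9.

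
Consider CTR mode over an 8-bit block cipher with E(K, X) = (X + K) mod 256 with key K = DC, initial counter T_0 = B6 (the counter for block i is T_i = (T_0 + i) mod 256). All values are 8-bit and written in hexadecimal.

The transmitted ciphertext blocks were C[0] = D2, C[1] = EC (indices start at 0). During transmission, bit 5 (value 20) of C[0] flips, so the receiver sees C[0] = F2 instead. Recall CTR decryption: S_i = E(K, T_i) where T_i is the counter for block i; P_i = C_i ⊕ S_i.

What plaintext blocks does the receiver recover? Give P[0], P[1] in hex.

Only C[0] changed, to F2. In CTR, a change in C_i flips the same bit in P_i only; the keystream is unaffected. Decrypting the received ciphertext:
P[0]: T = B6, S = E(K, T) = 92; F2 ⊕ 92 = 60.
P[1]: T = B7, S = E(K, T) = 93; EC ⊕ 93 = 7F.
Blocks that differ from the original plaintext: P[0].

P[0] = 60, P[1] = 7F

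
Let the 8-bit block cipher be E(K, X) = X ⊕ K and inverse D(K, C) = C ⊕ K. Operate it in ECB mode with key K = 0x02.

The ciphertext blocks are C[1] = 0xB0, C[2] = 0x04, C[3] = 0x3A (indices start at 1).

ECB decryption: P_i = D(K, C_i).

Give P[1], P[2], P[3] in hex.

P[1]: D(K, 0xB0) = 0xB2.
P[2]: D(K, 0x04) = 0x06.
P[3]: D(K, 0x3A) = 0x38.

P[1] = 0xB2, P[2] = 0x06, P[3] = 0x38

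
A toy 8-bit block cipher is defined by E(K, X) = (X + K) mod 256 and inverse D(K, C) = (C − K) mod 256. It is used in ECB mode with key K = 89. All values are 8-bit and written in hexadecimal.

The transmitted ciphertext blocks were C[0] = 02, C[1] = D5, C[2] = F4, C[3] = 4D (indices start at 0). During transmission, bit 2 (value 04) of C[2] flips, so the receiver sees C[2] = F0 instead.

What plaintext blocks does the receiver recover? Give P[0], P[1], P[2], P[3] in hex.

P[0] = 79, P[1] = 4C, P[2] = 67, P[3] = C4

ECB decryption: P_i = D(K, C_i).
Only C[2] changed, to F0. In ECB, a change in C_i affects only P_i. Decrypting the received ciphertext:
P[0]: D(K, 02) = 79.
P[1]: D(K, D5) = 4C.
P[2]: D(K, F0) = 67.
P[3]: D(K, 4D) = C4.
Blocks that differ from the original plaintext: P[2].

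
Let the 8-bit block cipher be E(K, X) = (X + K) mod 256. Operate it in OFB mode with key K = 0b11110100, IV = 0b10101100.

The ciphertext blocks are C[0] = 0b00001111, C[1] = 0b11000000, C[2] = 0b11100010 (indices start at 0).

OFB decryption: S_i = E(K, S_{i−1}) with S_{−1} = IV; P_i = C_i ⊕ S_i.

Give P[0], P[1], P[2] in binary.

P[0] = 0b10101111, P[1] = 0b01010100, P[2] = 0b01101010

P[0]: S = E(K, 0b10101100) = 0b10100000; 0b00001111 ⊕ 0b10100000 = 0b10101111.
P[1]: S = E(K, 0b10100000) = 0b10010100; 0b11000000 ⊕ 0b10010100 = 0b01010100.
P[2]: S = E(K, 0b10010100) = 0b10001000; 0b11100010 ⊕ 0b10001000 = 0b01101010.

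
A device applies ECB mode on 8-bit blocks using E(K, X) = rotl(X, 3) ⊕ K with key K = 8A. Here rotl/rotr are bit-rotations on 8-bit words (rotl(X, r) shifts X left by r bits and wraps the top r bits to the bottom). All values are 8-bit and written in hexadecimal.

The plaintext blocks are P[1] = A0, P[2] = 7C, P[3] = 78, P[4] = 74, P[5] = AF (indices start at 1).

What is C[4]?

C[4] = 29

ECB encryption: C_i = E(K, P_i).
C[4]: E(K, 74) = 29.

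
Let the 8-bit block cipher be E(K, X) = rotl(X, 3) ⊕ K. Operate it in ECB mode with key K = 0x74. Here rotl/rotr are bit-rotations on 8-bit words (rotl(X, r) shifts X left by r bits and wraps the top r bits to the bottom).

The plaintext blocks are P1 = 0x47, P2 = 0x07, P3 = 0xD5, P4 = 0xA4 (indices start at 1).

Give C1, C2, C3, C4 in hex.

ECB encryption: C_i = E(K, P_i).
C1: E(K, 0x47) = 0x4E.
C2: E(K, 0x07) = 0x4C.
C3: E(K, 0xD5) = 0xDA.
C4: E(K, 0xA4) = 0x51.

C1 = 0x4E, C2 = 0x4C, C3 = 0xDA, C4 = 0x51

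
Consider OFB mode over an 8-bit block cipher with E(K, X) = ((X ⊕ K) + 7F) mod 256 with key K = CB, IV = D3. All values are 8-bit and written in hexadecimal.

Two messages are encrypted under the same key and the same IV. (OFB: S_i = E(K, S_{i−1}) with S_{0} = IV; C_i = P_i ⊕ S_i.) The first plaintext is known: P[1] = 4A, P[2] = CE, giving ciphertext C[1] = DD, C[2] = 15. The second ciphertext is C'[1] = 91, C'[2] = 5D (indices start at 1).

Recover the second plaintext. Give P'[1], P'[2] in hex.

P'[1] = 06, P'[2] = 86

In OFB with a reused IV, both messages share the same keystream S_i, so C_i ⊕ C'_i = P_i ⊕ P'_i and thus P'_i = P_i ⊕ C_i ⊕ C'_i.
P'[1]: 4A ⊕ DD ⊕ 91 = 06.
P'[2]: CE ⊕ 15 ⊕ 5D = 86.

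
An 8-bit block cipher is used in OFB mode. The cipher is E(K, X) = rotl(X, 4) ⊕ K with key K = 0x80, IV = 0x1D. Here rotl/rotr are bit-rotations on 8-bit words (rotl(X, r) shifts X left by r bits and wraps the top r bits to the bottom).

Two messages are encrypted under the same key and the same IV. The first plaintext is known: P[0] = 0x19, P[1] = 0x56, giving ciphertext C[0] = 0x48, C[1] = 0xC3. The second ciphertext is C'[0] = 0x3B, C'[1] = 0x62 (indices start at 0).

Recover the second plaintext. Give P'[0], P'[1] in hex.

P'[0] = 0x6A, P'[1] = 0xF7

In OFB with a reused IV, both messages share the same keystream S_i, so C_i ⊕ C'_i = P_i ⊕ P'_i and thus P'_i = P_i ⊕ C_i ⊕ C'_i.
P'[0]: 0x19 ⊕ 0x48 ⊕ 0x3B = 0x6A.
P'[1]: 0x56 ⊕ 0xC3 ⊕ 0x62 = 0xF7.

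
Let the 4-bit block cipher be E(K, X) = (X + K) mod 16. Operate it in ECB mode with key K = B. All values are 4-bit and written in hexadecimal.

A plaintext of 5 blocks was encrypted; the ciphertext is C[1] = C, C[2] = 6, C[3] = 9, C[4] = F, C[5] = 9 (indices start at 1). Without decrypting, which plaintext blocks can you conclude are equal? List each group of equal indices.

P[3] = P[5]

ECB encrypts each block independently with the same key, so equal ciphertext blocks imply equal plaintext blocks.
C[3] = C[5] = 9, so P[3] = P[5].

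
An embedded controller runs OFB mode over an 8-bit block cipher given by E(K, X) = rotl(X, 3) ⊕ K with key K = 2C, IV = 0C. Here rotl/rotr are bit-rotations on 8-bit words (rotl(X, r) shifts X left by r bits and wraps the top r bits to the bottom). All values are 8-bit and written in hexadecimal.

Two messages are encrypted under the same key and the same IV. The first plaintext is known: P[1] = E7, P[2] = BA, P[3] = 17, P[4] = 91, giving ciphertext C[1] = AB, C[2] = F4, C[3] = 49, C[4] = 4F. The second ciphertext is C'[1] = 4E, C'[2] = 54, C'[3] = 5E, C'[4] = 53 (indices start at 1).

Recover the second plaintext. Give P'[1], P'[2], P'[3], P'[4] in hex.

P'[1] = 02, P'[2] = 1A, P'[3] = 00, P'[4] = 8D

In OFB with a reused IV, both messages share the same keystream S_i, so C_i ⊕ C'_i = P_i ⊕ P'_i and thus P'_i = P_i ⊕ C_i ⊕ C'_i.
P'[1]: E7 ⊕ AB ⊕ 4E = 02.
P'[2]: BA ⊕ F4 ⊕ 54 = 1A.
P'[3]: 17 ⊕ 49 ⊕ 5E = 00.
P'[4]: 91 ⊕ 4F ⊕ 53 = 8D.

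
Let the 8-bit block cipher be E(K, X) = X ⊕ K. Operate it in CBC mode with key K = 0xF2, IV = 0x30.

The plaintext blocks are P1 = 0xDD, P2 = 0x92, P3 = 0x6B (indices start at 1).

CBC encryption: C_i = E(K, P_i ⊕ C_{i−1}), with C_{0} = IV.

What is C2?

C1: P1 ⊕ 0x30 = 0xED; E(K, 0xED) = 0x1F.
C2: P2 ⊕ 0x1F = 0x8D; E(K, 0x8D) = 0x7F.

C2 = 0x7F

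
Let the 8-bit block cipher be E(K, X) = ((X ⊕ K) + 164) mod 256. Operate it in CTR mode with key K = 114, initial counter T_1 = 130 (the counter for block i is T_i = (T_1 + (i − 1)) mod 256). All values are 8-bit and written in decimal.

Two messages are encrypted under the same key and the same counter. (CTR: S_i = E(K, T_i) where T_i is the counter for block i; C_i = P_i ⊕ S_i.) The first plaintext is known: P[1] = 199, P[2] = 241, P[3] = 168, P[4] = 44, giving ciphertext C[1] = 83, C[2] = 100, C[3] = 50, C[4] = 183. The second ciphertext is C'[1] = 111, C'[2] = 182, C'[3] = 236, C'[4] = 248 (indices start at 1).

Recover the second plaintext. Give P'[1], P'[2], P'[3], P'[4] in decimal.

In CTR with a reused counter, both messages share the same keystream S_i, so C_i ⊕ C'_i = P_i ⊕ P'_i and thus P'_i = P_i ⊕ C_i ⊕ C'_i.
P'[1]: 199 ⊕ 83 ⊕ 111 = 251.
P'[2]: 241 ⊕ 100 ⊕ 182 = 35.
P'[3]: 168 ⊕ 50 ⊕ 236 = 118.
P'[4]: 44 ⊕ 183 ⊕ 248 = 99.

P'[1] = 251, P'[2] = 35, P'[3] = 118, P'[4] = 99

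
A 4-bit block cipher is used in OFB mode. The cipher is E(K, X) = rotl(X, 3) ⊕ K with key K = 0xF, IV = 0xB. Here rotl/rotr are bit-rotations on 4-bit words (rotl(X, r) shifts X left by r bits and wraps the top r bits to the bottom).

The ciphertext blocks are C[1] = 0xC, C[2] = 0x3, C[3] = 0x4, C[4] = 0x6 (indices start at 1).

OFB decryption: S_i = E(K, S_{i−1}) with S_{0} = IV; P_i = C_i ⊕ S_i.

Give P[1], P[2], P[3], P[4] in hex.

P[1]: S = E(K, 0xB) = 0x2; 0xC ⊕ 0x2 = 0xE.
P[2]: S = E(K, 0x2) = 0xE; 0x3 ⊕ 0xE = 0xD.
P[3]: S = E(K, 0xE) = 0x8; 0x4 ⊕ 0x8 = 0xC.
P[4]: S = E(K, 0x8) = 0xB; 0x6 ⊕ 0xB = 0xD.

P[1] = 0xE, P[2] = 0xD, P[3] = 0xC, P[4] = 0xD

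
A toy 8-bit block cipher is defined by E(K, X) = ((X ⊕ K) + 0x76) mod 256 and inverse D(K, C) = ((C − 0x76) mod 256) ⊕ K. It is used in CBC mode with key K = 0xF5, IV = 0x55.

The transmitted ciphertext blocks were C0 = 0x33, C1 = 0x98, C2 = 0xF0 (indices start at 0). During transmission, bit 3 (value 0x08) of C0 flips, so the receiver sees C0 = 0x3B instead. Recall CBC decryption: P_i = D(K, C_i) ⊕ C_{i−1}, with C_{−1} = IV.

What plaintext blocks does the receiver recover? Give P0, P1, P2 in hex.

P0 = 0x65, P1 = 0xEC, P2 = 0x17

Only C0 changed, to 0x3B. In CBC, a change in C_i garbles P_i and flips the same bit in P_{i+1}. Decrypting the received ciphertext:
P0: D(K, 0x3B) = 0x30; 0x30 ⊕ 0x55 = 0x65.
P1: D(K, 0x98) = 0xD7; 0xD7 ⊕ 0x3B = 0xEC.
P2: D(K, 0xF0) = 0x8F; 0x8F ⊕ 0x98 = 0x17.
Blocks that differ from the original plaintext: P0, P1.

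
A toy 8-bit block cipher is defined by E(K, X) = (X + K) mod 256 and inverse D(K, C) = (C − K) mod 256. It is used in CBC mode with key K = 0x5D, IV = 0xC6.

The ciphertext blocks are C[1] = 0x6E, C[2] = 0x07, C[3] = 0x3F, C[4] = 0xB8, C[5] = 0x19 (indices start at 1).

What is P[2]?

P[2] = 0xC4

CBC decryption: P_i = D(K, C_i) ⊕ C_{i−1}, with C_{0} = IV.
P[2]: D(K, 0x07) = 0xAA; 0xAA ⊕ 0x6E = 0xC4.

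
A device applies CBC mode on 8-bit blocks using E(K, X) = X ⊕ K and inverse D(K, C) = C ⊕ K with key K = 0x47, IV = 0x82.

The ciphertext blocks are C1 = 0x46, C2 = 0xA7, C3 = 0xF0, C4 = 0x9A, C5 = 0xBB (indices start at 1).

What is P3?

CBC decryption: P_i = D(K, C_i) ⊕ C_{i−1}, with C_{0} = IV.
P3: D(K, 0xF0) = 0xB7; 0xB7 ⊕ 0xA7 = 0x10.

P3 = 0x10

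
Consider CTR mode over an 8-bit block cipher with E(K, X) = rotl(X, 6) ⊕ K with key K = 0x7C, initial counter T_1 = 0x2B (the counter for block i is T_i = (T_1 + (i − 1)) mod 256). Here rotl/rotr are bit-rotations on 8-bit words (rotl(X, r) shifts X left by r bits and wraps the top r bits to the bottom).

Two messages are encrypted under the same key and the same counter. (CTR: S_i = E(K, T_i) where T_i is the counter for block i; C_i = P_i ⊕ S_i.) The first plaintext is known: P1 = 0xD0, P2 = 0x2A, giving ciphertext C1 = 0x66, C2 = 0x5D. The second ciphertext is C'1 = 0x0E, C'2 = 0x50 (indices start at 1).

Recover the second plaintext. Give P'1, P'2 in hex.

In CTR with a reused counter, both messages share the same keystream S_i, so C_i ⊕ C'_i = P_i ⊕ P'_i and thus P'_i = P_i ⊕ C_i ⊕ C'_i.
P'1: 0xD0 ⊕ 0x66 ⊕ 0x0E = 0xB8.
P'2: 0x2A ⊕ 0x5D ⊕ 0x50 = 0x27.

P'1 = 0xB8, P'2 = 0x27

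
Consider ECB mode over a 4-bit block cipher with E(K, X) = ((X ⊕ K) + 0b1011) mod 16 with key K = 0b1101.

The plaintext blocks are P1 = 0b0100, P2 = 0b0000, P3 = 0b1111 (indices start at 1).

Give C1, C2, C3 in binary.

C1 = 0b0100, C2 = 0b1000, C3 = 0b1101

ECB encryption: C_i = E(K, P_i).
C1: E(K, 0b0100) = 0b0100.
C2: E(K, 0b0000) = 0b1000.
C3: E(K, 0b1111) = 0b1101.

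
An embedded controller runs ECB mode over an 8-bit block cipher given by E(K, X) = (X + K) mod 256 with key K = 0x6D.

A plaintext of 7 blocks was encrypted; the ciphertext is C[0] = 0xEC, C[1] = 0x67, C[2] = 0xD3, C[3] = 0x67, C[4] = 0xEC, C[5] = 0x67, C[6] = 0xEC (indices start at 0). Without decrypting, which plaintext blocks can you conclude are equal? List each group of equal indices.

ECB encrypts each block independently with the same key, so equal ciphertext blocks imply equal plaintext blocks.
C[0] = C[4] = C[6] = 0xEC, so P[0] = P[4] = P[6].
C[1] = C[3] = C[5] = 0x67, so P[1] = P[3] = P[5].

P[0] = P[4] = P[6]; P[1] = P[3] = P[5]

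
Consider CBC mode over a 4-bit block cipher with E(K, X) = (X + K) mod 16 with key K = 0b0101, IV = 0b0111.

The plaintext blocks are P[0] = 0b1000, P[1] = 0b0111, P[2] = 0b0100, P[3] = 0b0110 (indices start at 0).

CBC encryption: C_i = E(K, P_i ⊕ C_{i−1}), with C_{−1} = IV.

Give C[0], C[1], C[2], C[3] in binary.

C[0]: P[0] ⊕ 0b0111 = 0b1111; E(K, 0b1111) = 0b0100.
C[1]: P[1] ⊕ 0b0100 = 0b0011; E(K, 0b0011) = 0b1000.
C[2]: P[2] ⊕ 0b1000 = 0b1100; E(K, 0b1100) = 0b0001.
C[3]: P[3] ⊕ 0b0001 = 0b0111; E(K, 0b0111) = 0b1100.

C[0] = 0b0100, C[1] = 0b1000, C[2] = 0b0001, C[3] = 0b1100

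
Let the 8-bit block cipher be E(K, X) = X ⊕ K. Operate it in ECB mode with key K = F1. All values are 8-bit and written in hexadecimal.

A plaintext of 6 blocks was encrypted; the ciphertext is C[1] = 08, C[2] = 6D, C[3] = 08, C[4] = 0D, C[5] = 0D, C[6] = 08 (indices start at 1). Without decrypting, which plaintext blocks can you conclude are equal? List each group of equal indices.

P[1] = P[3] = P[6]; P[4] = P[5]

ECB encrypts each block independently with the same key, so equal ciphertext blocks imply equal plaintext blocks.
C[1] = C[3] = C[6] = 08, so P[1] = P[3] = P[6].
C[4] = C[5] = 0D, so P[4] = P[5].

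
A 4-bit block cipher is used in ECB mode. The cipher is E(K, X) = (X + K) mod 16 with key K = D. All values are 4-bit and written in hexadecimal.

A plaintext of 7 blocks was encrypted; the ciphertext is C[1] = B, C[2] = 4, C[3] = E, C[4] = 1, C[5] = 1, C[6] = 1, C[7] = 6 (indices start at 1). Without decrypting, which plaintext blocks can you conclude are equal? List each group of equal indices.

ECB encrypts each block independently with the same key, so equal ciphertext blocks imply equal plaintext blocks.
C[4] = C[5] = C[6] = 1, so P[4] = P[5] = P[6].

P[4] = P[5] = P[6]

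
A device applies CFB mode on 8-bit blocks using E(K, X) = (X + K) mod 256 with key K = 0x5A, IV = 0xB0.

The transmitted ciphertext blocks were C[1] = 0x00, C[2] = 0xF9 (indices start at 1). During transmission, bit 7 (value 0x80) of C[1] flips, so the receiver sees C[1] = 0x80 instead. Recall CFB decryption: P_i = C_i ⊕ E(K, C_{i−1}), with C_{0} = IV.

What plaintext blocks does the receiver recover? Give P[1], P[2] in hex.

P[1] = 0x8A, P[2] = 0x23

Only C[1] changed, to 0x80. In CFB, a change in C_i flips the same bit in P_i and garbles P_{i+1}. Decrypting the received ciphertext:
P[1]: E(K, 0xB0) = 0x0A; 0x80 ⊕ 0x0A = 0x8A.
P[2]: E(K, 0x80) = 0xDA; 0xF9 ⊕ 0xDA = 0x23.
Blocks that differ from the original plaintext: P[1], P[2].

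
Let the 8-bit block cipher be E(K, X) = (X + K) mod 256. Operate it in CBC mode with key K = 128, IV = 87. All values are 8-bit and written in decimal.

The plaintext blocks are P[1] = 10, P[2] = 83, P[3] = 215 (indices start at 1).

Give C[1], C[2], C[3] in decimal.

C[1] = 221, C[2] = 14, C[3] = 89

CBC encryption: C_i = E(K, P_i ⊕ C_{i−1}), with C_{0} = IV.
C[1]: P[1] ⊕ 87 = 93; E(K, 93) = 221.
C[2]: P[2] ⊕ 221 = 142; E(K, 142) = 14.
C[3]: P[3] ⊕ 14 = 217; E(K, 217) = 89.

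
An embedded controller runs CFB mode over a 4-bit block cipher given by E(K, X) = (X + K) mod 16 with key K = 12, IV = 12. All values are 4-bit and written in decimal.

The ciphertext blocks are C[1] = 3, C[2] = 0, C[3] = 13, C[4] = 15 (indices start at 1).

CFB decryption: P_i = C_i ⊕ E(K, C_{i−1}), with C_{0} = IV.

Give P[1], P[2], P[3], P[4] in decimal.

P[1] = 11, P[2] = 15, P[3] = 1, P[4] = 6

P[1]: E(K, 12) = 8; 3 ⊕ 8 = 11.
P[2]: E(K, 3) = 15; 0 ⊕ 15 = 15.
P[3]: E(K, 0) = 12; 13 ⊕ 12 = 1.
P[4]: E(K, 13) = 9; 15 ⊕ 9 = 6.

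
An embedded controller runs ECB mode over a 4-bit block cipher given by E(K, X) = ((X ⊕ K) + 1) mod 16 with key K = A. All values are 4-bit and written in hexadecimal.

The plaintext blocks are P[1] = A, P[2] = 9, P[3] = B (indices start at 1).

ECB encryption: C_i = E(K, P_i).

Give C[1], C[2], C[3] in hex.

C[1] = 1, C[2] = 4, C[3] = 2

C[1]: E(K, A) = 1.
C[2]: E(K, 9) = 4.
C[3]: E(K, B) = 2.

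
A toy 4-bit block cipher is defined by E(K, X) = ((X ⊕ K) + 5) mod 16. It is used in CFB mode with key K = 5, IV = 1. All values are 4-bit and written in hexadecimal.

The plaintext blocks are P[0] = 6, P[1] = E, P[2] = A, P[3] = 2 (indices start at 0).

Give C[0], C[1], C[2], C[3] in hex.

CFB encryption: C_i = P_i ⊕ E(K, C_{i−1}), with C_{−1} = IV.
C[0]: E(K, 1) = 9; 6 ⊕ 9 = F.
C[1]: E(K, F) = F; E ⊕ F = 1.
C[2]: E(K, 1) = 9; A ⊕ 9 = 3.
C[3]: E(K, 3) = B; 2 ⊕ B = 9.

C[0] = F, C[1] = 1, C[2] = 3, C[3] = 9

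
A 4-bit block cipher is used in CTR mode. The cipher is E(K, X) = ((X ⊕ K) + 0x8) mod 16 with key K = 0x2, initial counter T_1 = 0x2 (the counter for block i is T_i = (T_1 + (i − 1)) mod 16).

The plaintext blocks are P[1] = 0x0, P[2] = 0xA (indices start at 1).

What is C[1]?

C[1] = 0x8

CTR encryption: S_i = E(K, T_i) where T_i is the counter for block i; C_i = P_i ⊕ S_i.
C[1]: T = 0x2, S = E(K, T) = 0x8; 0x0 ⊕ 0x8 = 0x8.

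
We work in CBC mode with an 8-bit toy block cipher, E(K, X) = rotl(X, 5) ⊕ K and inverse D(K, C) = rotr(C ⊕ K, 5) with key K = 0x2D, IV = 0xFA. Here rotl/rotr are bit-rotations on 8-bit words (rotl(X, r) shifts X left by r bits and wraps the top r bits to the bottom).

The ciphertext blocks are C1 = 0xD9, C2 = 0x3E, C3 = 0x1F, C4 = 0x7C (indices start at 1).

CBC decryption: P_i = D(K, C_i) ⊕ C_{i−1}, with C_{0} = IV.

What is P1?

P1: D(K, 0xD9) = 0xA7; 0xA7 ⊕ 0xFA = 0x5D.

P1 = 0x5D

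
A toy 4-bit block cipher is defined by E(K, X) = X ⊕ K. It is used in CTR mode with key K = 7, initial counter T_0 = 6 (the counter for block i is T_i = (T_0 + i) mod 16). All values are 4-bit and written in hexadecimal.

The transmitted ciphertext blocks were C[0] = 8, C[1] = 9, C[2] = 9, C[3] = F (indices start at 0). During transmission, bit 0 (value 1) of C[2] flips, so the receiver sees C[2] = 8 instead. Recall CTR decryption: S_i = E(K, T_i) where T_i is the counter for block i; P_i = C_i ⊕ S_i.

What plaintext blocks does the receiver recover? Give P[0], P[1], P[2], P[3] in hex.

Only C[2] changed, to 8. In CTR, a change in C_i flips the same bit in P_i only; the keystream is unaffected. Decrypting the received ciphertext:
P[0]: T = 6, S = E(K, T) = 1; 8 ⊕ 1 = 9.
P[1]: T = 7, S = E(K, T) = 0; 9 ⊕ 0 = 9.
P[2]: T = 8, S = E(K, T) = F; 8 ⊕ F = 7.
P[3]: T = 9, S = E(K, T) = E; F ⊕ E = 1.
Blocks that differ from the original plaintext: P[2].

P[0] = 9, P[1] = 9, P[2] = 7, P[3] = 1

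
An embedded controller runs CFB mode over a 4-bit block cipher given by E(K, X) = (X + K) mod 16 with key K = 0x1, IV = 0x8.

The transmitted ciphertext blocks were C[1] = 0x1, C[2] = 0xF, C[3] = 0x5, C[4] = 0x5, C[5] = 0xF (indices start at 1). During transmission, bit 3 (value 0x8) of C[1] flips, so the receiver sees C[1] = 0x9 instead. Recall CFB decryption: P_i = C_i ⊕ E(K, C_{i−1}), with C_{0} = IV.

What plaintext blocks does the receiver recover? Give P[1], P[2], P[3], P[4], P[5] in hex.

Only C[1] changed, to 0x9. In CFB, a change in C_i flips the same bit in P_i and garbles P_{i+1}. Decrypting the received ciphertext:
P[1]: E(K, 0x8) = 0x9; 0x9 ⊕ 0x9 = 0x0.
P[2]: E(K, 0x9) = 0xA; 0xF ⊕ 0xA = 0x5.
P[3]: E(K, 0xF) = 0x0; 0x5 ⊕ 0x0 = 0x5.
P[4]: E(K, 0x5) = 0x6; 0x5 ⊕ 0x6 = 0x3.
P[5]: E(K, 0x5) = 0x6; 0xF ⊕ 0x6 = 0x9.
Blocks that differ from the original plaintext: P[1], P[2].

P[1] = 0x0, P[2] = 0x5, P[3] = 0x5, P[4] = 0x3, P[5] = 0x9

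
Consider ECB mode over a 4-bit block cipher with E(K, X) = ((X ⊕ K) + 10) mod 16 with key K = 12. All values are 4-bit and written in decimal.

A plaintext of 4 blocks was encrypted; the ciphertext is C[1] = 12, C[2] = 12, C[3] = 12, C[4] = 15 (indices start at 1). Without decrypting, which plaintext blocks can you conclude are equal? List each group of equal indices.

P[1] = P[2] = P[3]

ECB encrypts each block independently with the same key, so equal ciphertext blocks imply equal plaintext blocks.
C[1] = C[2] = C[3] = 12, so P[1] = P[2] = P[3].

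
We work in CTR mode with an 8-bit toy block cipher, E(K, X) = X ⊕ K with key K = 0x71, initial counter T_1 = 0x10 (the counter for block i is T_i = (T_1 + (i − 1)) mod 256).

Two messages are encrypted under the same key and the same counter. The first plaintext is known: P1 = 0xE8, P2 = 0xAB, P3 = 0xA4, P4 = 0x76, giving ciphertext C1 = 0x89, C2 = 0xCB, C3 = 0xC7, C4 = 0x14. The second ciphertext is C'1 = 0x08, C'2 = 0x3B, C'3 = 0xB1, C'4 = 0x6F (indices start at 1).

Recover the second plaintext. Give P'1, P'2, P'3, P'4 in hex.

In CTR with a reused counter, both messages share the same keystream S_i, so C_i ⊕ C'_i = P_i ⊕ P'_i and thus P'_i = P_i ⊕ C_i ⊕ C'_i.
P'1: 0xE8 ⊕ 0x89 ⊕ 0x08 = 0x69.
P'2: 0xAB ⊕ 0xCB ⊕ 0x3B = 0x5B.
P'3: 0xA4 ⊕ 0xC7 ⊕ 0xB1 = 0xD2.
P'4: 0x76 ⊕ 0x14 ⊕ 0x6F = 0x0D.

P'1 = 0x69, P'2 = 0x5B, P'3 = 0xD2, P'4 = 0x0D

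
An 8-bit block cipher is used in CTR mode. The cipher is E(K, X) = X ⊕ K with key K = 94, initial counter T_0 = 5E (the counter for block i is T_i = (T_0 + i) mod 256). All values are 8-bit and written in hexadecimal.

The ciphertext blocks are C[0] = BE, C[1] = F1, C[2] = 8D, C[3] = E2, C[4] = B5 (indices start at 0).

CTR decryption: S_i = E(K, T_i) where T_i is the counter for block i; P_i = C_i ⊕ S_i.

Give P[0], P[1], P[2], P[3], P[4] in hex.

P[0]: T = 5E, S = E(K, T) = CA; BE ⊕ CA = 74.
P[1]: T = 5F, S = E(K, T) = CB; F1 ⊕ CB = 3A.
P[2]: T = 60, S = E(K, T) = F4; 8D ⊕ F4 = 79.
P[3]: T = 61, S = E(K, T) = F5; E2 ⊕ F5 = 17.
P[4]: T = 62, S = E(K, T) = F6; B5 ⊕ F6 = 43.

P[0] = 74, P[1] = 3A, P[2] = 79, P[3] = 17, P[4] = 43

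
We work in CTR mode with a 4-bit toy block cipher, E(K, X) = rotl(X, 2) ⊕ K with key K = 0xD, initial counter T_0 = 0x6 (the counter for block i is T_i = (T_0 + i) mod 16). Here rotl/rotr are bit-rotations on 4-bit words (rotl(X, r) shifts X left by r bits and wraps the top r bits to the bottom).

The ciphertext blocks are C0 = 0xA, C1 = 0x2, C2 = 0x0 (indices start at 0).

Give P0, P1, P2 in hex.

P0 = 0xE, P1 = 0x2, P2 = 0xF

CTR decryption: S_i = E(K, T_i) where T_i is the counter for block i; P_i = C_i ⊕ S_i.
P0: T = 0x6, S = E(K, T) = 0x4; 0xA ⊕ 0x4 = 0xE.
P1: T = 0x7, S = E(K, T) = 0x0; 0x2 ⊕ 0x0 = 0x2.
P2: T = 0x8, S = E(K, T) = 0xF; 0x0 ⊕ 0xF = 0xF.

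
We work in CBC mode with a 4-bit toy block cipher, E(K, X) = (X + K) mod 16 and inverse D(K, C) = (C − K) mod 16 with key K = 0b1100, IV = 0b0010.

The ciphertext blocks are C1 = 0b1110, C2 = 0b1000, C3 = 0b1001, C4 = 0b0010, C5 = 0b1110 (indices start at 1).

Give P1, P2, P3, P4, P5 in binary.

P1 = 0b0000, P2 = 0b0010, P3 = 0b0101, P4 = 0b1111, P5 = 0b0000

CBC decryption: P_i = D(K, C_i) ⊕ C_{i−1}, with C_{0} = IV.
P1: D(K, 0b1110) = 0b0010; 0b0010 ⊕ 0b0010 = 0b0000.
P2: D(K, 0b1000) = 0b1100; 0b1100 ⊕ 0b1110 = 0b0010.
P3: D(K, 0b1001) = 0b1101; 0b1101 ⊕ 0b1000 = 0b0101.
P4: D(K, 0b0010) = 0b0110; 0b0110 ⊕ 0b1001 = 0b1111.
P5: D(K, 0b1110) = 0b0010; 0b0010 ⊕ 0b0010 = 0b0000.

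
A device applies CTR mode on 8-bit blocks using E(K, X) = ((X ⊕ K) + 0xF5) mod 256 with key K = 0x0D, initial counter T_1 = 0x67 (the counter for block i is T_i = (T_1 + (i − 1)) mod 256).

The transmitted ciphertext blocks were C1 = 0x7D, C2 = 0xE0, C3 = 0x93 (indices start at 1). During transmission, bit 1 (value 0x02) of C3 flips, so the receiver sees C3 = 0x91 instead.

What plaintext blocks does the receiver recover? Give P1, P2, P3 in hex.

CTR decryption: S_i = E(K, T_i) where T_i is the counter for block i; P_i = C_i ⊕ S_i.
Only C3 changed, to 0x91. In CTR, a change in C_i flips the same bit in P_i only; the keystream is unaffected. Decrypting the received ciphertext:
P1: T = 0x67, S = E(K, T) = 0x5F; 0x7D ⊕ 0x5F = 0x22.
P2: T = 0x68, S = E(K, T) = 0x5A; 0xE0 ⊕ 0x5A = 0xBA.
P3: T = 0x69, S = E(K, T) = 0x59; 0x91 ⊕ 0x59 = 0xC8.
Blocks that differ from the original plaintext: P3.

P1 = 0x22, P2 = 0xBA, P3 = 0xC8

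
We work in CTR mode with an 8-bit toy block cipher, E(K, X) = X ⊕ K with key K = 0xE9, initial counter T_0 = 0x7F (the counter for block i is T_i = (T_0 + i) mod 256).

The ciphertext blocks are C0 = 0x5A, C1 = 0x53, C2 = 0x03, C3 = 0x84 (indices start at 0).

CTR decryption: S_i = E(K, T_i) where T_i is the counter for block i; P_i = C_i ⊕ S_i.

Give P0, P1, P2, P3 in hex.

P0 = 0xCC, P1 = 0x3A, P2 = 0x6B, P3 = 0xEF

P0: T = 0x7F, S = E(K, T) = 0x96; 0x5A ⊕ 0x96 = 0xCC.
P1: T = 0x80, S = E(K, T) = 0x69; 0x53 ⊕ 0x69 = 0x3A.
P2: T = 0x81, S = E(K, T) = 0x68; 0x03 ⊕ 0x68 = 0x6B.
P3: T = 0x82, S = E(K, T) = 0x6B; 0x84 ⊕ 0x6B = 0xEF.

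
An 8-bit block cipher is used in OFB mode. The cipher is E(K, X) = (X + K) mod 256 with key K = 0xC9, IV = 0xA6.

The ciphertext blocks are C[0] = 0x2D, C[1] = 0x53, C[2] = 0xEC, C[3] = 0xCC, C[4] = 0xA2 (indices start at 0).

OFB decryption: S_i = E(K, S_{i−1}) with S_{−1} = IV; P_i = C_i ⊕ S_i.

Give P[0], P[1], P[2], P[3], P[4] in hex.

P[0]: S = E(K, 0xA6) = 0x6F; 0x2D ⊕ 0x6F = 0x42.
P[1]: S = E(K, 0x6F) = 0x38; 0x53 ⊕ 0x38 = 0x6B.
P[2]: S = E(K, 0x38) = 0x01; 0xEC ⊕ 0x01 = 0xED.
P[3]: S = E(K, 0x01) = 0xCA; 0xCC ⊕ 0xCA = 0x06.
P[4]: S = E(K, 0xCA) = 0x93; 0xA2 ⊕ 0x93 = 0x31.

P[0] = 0x42, P[1] = 0x6B, P[2] = 0xED, P[3] = 0x06, P[4] = 0x31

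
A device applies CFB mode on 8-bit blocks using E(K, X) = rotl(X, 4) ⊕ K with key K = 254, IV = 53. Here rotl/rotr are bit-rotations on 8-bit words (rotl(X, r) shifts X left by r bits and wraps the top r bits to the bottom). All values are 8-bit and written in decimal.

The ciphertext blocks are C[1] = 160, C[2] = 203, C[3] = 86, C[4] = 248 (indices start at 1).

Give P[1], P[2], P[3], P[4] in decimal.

CFB decryption: P_i = C_i ⊕ E(K, C_{i−1}), with C_{0} = IV.
P[1]: E(K, 53) = 173; 160 ⊕ 173 = 13.
P[2]: E(K, 160) = 244; 203 ⊕ 244 = 63.
P[3]: E(K, 203) = 66; 86 ⊕ 66 = 20.
P[4]: E(K, 86) = 155; 248 ⊕ 155 = 99.

P[1] = 13, P[2] = 63, P[3] = 20, P[4] = 99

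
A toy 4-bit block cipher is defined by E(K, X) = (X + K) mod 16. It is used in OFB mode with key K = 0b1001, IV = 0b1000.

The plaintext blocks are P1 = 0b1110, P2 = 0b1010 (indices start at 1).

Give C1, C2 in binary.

C1 = 0b1111, C2 = 0b0000

OFB encryption: S_i = E(K, S_{i−1}) with S_{0} = IV; C_i = P_i ⊕ S_i.
C1: S = E(K, 0b1000) = 0b0001; 0b1110 ⊕ 0b0001 = 0b1111.
C2: S = E(K, 0b0001) = 0b1010; 0b1010 ⊕ 0b1010 = 0b0000.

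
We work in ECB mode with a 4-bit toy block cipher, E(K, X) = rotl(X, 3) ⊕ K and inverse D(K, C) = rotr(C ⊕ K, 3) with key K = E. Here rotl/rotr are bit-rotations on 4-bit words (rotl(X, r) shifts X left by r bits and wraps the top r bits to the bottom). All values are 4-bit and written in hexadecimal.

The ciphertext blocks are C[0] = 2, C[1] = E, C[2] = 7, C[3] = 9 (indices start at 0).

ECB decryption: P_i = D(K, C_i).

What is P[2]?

P[2]: D(K, 7) = 3.

P[2] = 3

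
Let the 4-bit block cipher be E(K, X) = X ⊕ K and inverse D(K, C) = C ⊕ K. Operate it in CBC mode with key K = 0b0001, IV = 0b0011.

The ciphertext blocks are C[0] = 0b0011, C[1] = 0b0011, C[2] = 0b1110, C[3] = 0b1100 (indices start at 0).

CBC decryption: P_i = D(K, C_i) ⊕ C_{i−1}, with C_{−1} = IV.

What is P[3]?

P[3] = 0b0011

P[3]: D(K, 0b1100) = 0b1101; 0b1101 ⊕ 0b1110 = 0b0011.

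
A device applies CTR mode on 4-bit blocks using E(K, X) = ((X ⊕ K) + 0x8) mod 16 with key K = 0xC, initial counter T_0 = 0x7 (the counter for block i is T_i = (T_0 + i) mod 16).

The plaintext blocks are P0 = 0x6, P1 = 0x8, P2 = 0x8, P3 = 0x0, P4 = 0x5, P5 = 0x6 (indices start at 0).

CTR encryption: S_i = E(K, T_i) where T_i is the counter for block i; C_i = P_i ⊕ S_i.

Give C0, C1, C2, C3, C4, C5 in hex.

C0 = 0x5, C1 = 0x4, C2 = 0x5, C3 = 0xE, C4 = 0xA, C5 = 0xE

C0: T = 0x7, S = E(K, T) = 0x3; 0x6 ⊕ 0x3 = 0x5.
C1: T = 0x8, S = E(K, T) = 0xC; 0x8 ⊕ 0xC = 0x4.
C2: T = 0x9, S = E(K, T) = 0xD; 0x8 ⊕ 0xD = 0x5.
C3: T = 0xA, S = E(K, T) = 0xE; 0x0 ⊕ 0xE = 0xE.
C4: T = 0xB, S = E(K, T) = 0xF; 0x5 ⊕ 0xF = 0xA.
C5: T = 0xC, S = E(K, T) = 0x8; 0x6 ⊕ 0x8 = 0xE.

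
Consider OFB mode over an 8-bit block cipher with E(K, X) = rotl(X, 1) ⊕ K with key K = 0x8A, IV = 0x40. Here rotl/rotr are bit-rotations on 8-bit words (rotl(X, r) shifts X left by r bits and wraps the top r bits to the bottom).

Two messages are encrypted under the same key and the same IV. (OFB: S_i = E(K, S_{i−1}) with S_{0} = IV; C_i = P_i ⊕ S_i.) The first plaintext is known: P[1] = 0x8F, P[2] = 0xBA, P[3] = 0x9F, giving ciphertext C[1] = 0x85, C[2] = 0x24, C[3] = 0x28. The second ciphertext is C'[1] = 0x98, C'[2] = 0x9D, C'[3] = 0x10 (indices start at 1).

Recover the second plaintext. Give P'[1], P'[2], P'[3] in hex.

P'[1] = 0x92, P'[2] = 0x03, P'[3] = 0xA7

In OFB with a reused IV, both messages share the same keystream S_i, so C_i ⊕ C'_i = P_i ⊕ P'_i and thus P'_i = P_i ⊕ C_i ⊕ C'_i.
P'[1]: 0x8F ⊕ 0x85 ⊕ 0x98 = 0x92.
P'[2]: 0xBA ⊕ 0x24 ⊕ 0x9D = 0x03.
P'[3]: 0x9F ⊕ 0x28 ⊕ 0x10 = 0xA7.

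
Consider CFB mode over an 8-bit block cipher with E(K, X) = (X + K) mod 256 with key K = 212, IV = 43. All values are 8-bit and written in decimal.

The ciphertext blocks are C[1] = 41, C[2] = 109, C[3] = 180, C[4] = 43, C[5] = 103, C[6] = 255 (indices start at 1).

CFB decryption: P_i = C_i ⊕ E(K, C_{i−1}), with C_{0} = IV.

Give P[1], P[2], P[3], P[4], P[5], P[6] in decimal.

P[1] = 214, P[2] = 144, P[3] = 245, P[4] = 163, P[5] = 152, P[6] = 196

P[1]: E(K, 43) = 255; 41 ⊕ 255 = 214.
P[2]: E(K, 41) = 253; 109 ⊕ 253 = 144.
P[3]: E(K, 109) = 65; 180 ⊕ 65 = 245.
P[4]: E(K, 180) = 136; 43 ⊕ 136 = 163.
P[5]: E(K, 43) = 255; 103 ⊕ 255 = 152.
P[6]: E(K, 103) = 59; 255 ⊕ 59 = 196.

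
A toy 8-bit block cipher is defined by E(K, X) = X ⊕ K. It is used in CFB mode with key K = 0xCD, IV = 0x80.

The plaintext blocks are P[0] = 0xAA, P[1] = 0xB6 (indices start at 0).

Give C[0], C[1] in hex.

CFB encryption: C_i = P_i ⊕ E(K, C_{i−1}), with C_{−1} = IV.
C[0]: E(K, 0x80) = 0x4D; 0xAA ⊕ 0x4D = 0xE7.
C[1]: E(K, 0xE7) = 0x2A; 0xB6 ⊕ 0x2A = 0x9C.

C[0] = 0xE7, C[1] = 0x9C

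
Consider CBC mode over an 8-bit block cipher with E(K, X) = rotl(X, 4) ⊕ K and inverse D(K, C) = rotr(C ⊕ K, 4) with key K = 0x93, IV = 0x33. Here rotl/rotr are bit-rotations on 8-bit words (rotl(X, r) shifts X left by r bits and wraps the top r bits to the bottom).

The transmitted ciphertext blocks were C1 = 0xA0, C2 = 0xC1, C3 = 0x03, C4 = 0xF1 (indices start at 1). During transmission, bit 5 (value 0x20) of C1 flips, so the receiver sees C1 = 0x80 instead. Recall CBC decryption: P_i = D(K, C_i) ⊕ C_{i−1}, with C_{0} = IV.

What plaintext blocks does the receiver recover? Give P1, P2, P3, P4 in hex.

P1 = 0x02, P2 = 0xA5, P3 = 0xC8, P4 = 0x25

Only C1 changed, to 0x80. In CBC, a change in C_i garbles P_i and flips the same bit in P_{i+1}. Decrypting the received ciphertext:
P1: D(K, 0x80) = 0x31; 0x31 ⊕ 0x33 = 0x02.
P2: D(K, 0xC1) = 0x25; 0x25 ⊕ 0x80 = 0xA5.
P3: D(K, 0x03) = 0x09; 0x09 ⊕ 0xC1 = 0xC8.
P4: D(K, 0xF1) = 0x26; 0x26 ⊕ 0x03 = 0x25.
Blocks that differ from the original plaintext: P1, P2.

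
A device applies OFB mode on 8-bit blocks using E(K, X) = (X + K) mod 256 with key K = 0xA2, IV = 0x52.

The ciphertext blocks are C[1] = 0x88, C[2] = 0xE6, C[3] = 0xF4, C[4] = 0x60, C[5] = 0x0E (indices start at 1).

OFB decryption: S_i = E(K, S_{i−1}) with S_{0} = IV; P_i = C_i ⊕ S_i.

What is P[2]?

P[2] = 0x70

P[1]: S = E(K, 0x52) = 0xF4; 0x88 ⊕ 0xF4 = 0x7C.
P[2]: S = E(K, 0xF4) = 0x96; 0xE6 ⊕ 0x96 = 0x70.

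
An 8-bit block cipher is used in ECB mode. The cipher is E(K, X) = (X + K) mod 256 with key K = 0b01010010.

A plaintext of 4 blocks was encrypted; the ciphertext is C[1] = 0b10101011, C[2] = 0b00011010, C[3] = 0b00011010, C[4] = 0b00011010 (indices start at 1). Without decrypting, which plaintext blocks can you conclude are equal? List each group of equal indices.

ECB encrypts each block independently with the same key, so equal ciphertext blocks imply equal plaintext blocks.
C[2] = C[3] = C[4] = 0b00011010, so P[2] = P[3] = P[4].

P[2] = P[3] = P[4]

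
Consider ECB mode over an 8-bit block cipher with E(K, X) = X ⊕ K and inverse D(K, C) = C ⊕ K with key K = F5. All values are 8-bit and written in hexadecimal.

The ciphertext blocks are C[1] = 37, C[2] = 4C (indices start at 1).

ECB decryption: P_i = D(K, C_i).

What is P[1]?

P[1] = C2

P[1]: D(K, 37) = C2.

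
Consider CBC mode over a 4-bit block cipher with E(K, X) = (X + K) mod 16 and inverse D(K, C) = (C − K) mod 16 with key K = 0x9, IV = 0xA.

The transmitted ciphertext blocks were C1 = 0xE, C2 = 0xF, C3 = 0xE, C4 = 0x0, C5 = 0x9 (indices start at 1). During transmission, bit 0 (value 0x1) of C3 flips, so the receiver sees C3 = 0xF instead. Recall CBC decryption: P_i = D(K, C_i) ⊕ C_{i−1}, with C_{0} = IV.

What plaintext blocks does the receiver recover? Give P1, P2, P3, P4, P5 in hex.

Only C3 changed, to 0xF. In CBC, a change in C_i garbles P_i and flips the same bit in P_{i+1}. Decrypting the received ciphertext:
P1: D(K, 0xE) = 0x5; 0x5 ⊕ 0xA = 0xF.
P2: D(K, 0xF) = 0x6; 0x6 ⊕ 0xE = 0x8.
P3: D(K, 0xF) = 0x6; 0x6 ⊕ 0xF = 0x9.
P4: D(K, 0x0) = 0x7; 0x7 ⊕ 0xF = 0x8.
P5: D(K, 0x9) = 0x0; 0x0 ⊕ 0x0 = 0x0.
Blocks that differ from the original plaintext: P3, P4.

P1 = 0xF, P2 = 0x8, P3 = 0x9, P4 = 0x8, P5 = 0x0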